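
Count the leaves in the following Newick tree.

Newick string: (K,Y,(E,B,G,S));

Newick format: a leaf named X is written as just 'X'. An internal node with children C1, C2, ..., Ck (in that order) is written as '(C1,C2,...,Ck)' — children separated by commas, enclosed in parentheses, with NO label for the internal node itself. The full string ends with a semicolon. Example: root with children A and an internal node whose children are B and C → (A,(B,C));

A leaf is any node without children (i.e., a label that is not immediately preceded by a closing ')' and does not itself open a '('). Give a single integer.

Answer: 6

Derivation:
Newick: (K,Y,(E,B,G,S));
Scan left-to-right; a leaf is any maximal label run not followed by '(':
  pos 1: leaf 'K' → count = 1
  pos 3: leaf 'Y' → count = 2
  pos 6: leaf 'E' → count = 3
  pos 8: leaf 'B' → count = 4
  pos 10: leaf 'G' → count = 5
  pos 12: leaf 'S' → count = 6
Total leaves: 6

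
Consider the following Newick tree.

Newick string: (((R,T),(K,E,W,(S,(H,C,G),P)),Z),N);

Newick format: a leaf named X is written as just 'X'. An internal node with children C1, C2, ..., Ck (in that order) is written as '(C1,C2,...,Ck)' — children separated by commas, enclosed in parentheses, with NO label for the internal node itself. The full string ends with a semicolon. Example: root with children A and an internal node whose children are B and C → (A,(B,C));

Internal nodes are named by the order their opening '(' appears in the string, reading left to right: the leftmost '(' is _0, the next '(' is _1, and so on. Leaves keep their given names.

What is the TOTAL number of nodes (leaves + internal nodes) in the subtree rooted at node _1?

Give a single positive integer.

Answer: 16

Derivation:
Newick: (((R,T),(K,E,W,(S,(H,C,G),P)),Z),N);
Locate _1: it is the '(' at position 1 (the 2nd '(' reading left to right).
Query: subtree rooted at _1
_1: subtree_size = 1 + 15
  _2: subtree_size = 1 + 2
    R: subtree_size = 1 + 0
    T: subtree_size = 1 + 0
  _3: subtree_size = 1 + 10
    K: subtree_size = 1 + 0
    E: subtree_size = 1 + 0
    W: subtree_size = 1 + 0
    _4: subtree_size = 1 + 6
      S: subtree_size = 1 + 0
      _5: subtree_size = 1 + 3
        H: subtree_size = 1 + 0
        C: subtree_size = 1 + 0
        G: subtree_size = 1 + 0
      P: subtree_size = 1 + 0
  Z: subtree_size = 1 + 0
Total subtree size of _1: 16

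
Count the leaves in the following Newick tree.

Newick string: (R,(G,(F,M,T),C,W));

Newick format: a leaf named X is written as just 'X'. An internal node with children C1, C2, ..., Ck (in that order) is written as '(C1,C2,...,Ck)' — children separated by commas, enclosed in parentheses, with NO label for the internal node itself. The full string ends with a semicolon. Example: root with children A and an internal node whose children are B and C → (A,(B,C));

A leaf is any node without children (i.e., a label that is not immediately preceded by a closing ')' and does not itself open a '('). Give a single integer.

Answer: 7

Derivation:
Newick: (R,(G,(F,M,T),C,W));
Scan left-to-right; a leaf is any maximal label run not followed by '(':
  pos 1: leaf 'R' → count = 1
  pos 4: leaf 'G' → count = 2
  pos 7: leaf 'F' → count = 3
  pos 9: leaf 'M' → count = 4
  pos 11: leaf 'T' → count = 5
  pos 14: leaf 'C' → count = 6
  pos 16: leaf 'W' → count = 7
Total leaves: 7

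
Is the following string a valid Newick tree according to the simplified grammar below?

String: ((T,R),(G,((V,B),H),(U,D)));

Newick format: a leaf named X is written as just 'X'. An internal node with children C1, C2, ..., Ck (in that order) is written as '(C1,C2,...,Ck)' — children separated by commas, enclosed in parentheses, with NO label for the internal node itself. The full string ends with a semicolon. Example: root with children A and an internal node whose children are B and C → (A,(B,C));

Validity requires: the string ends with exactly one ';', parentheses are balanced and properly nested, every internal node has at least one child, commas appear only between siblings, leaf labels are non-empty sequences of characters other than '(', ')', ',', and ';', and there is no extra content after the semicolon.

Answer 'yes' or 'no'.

Answer: yes

Derivation:
Input: ((T,R),(G,((V,B),H),(U,D)));
Paren balance: 6 '(' vs 6 ')' OK
Ends with single ';': True
Full parse: OK
Valid: True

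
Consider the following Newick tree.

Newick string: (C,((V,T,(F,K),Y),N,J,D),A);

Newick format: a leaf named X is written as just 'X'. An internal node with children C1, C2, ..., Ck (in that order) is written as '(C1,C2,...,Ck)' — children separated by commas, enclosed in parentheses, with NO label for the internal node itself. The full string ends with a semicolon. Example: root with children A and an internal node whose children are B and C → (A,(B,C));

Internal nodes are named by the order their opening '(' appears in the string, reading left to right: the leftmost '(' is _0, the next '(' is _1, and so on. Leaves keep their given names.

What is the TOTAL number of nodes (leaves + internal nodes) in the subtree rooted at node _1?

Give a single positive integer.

Newick: (C,((V,T,(F,K),Y),N,J,D),A);
Locate _1: it is the '(' at position 3 (the 2nd '(' reading left to right).
Query: subtree rooted at _1
_1: subtree_size = 1 + 10
  _2: subtree_size = 1 + 6
    V: subtree_size = 1 + 0
    T: subtree_size = 1 + 0
    _3: subtree_size = 1 + 2
      F: subtree_size = 1 + 0
      K: subtree_size = 1 + 0
    Y: subtree_size = 1 + 0
  N: subtree_size = 1 + 0
  J: subtree_size = 1 + 0
  D: subtree_size = 1 + 0
Total subtree size of _1: 11

Answer: 11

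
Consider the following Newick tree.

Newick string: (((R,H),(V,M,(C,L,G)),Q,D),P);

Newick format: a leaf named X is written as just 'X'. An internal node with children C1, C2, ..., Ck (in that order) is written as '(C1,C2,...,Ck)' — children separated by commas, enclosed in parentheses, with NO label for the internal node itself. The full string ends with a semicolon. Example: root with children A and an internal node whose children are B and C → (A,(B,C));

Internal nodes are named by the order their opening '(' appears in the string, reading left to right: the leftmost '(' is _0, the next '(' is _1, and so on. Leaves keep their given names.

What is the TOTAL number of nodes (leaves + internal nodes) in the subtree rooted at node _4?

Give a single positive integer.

Newick: (((R,H),(V,M,(C,L,G)),Q,D),P);
Locate _4: it is the '(' at position 13 (the 5th '(' reading left to right).
Query: subtree rooted at _4
_4: subtree_size = 1 + 3
  C: subtree_size = 1 + 0
  L: subtree_size = 1 + 0
  G: subtree_size = 1 + 0
Total subtree size of _4: 4

Answer: 4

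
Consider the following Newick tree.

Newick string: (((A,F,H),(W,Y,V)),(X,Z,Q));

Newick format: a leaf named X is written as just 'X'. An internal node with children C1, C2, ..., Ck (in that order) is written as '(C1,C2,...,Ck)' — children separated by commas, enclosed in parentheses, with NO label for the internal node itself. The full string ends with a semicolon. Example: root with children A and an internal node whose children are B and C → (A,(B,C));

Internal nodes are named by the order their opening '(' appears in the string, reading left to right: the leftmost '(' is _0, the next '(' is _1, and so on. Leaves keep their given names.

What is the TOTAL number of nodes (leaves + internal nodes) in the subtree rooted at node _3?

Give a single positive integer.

Answer: 4

Derivation:
Newick: (((A,F,H),(W,Y,V)),(X,Z,Q));
Locate _3: it is the '(' at position 10 (the 4th '(' reading left to right).
Query: subtree rooted at _3
_3: subtree_size = 1 + 3
  W: subtree_size = 1 + 0
  Y: subtree_size = 1 + 0
  V: subtree_size = 1 + 0
Total subtree size of _3: 4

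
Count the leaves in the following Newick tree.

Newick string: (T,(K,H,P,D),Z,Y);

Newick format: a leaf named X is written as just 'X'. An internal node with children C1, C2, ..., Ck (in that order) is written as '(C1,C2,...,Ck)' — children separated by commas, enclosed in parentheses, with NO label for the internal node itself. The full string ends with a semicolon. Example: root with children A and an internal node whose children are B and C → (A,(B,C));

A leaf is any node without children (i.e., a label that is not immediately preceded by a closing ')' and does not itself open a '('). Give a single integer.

Newick: (T,(K,H,P,D),Z,Y);
Scan left-to-right; a leaf is any maximal label run not followed by '(':
  pos 1: leaf 'T' → count = 1
  pos 4: leaf 'K' → count = 2
  pos 6: leaf 'H' → count = 3
  pos 8: leaf 'P' → count = 4
  pos 10: leaf 'D' → count = 5
  pos 13: leaf 'Z' → count = 6
  pos 15: leaf 'Y' → count = 7
Total leaves: 7

Answer: 7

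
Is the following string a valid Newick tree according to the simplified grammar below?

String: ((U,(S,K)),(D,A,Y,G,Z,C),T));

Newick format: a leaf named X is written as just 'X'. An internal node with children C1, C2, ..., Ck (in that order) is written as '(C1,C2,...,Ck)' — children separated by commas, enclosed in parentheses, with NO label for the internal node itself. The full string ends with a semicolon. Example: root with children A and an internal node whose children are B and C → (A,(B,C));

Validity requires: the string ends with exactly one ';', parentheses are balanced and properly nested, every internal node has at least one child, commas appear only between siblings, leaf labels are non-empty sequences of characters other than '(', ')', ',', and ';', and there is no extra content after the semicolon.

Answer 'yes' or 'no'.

Answer: no

Derivation:
Input: ((U,(S,K)),(D,A,Y,G,Z,C),T));
Paren balance: 4 '(' vs 5 ')' MISMATCH
Ends with single ';': True
Full parse: FAILS (extra content after tree at pos 27)
Valid: False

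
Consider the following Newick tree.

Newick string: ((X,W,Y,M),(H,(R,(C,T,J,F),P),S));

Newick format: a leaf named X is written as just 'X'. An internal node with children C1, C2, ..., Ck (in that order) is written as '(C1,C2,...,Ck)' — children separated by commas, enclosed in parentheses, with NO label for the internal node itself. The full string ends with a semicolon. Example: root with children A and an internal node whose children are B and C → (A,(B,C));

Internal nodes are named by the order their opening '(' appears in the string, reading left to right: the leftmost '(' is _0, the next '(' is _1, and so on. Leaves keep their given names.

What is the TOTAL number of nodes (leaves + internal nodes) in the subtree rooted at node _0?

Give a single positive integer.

Newick: ((X,W,Y,M),(H,(R,(C,T,J,F),P),S));
Locate _0: it is the '(' at position 0 (the 1st '(' reading left to right).
Query: subtree rooted at _0
_0: subtree_size = 1 + 16
  _1: subtree_size = 1 + 4
    X: subtree_size = 1 + 0
    W: subtree_size = 1 + 0
    Y: subtree_size = 1 + 0
    M: subtree_size = 1 + 0
  _2: subtree_size = 1 + 10
    H: subtree_size = 1 + 0
    _3: subtree_size = 1 + 7
      R: subtree_size = 1 + 0
      _4: subtree_size = 1 + 4
        C: subtree_size = 1 + 0
        T: subtree_size = 1 + 0
        J: subtree_size = 1 + 0
        F: subtree_size = 1 + 0
      P: subtree_size = 1 + 0
    S: subtree_size = 1 + 0
Total subtree size of _0: 17

Answer: 17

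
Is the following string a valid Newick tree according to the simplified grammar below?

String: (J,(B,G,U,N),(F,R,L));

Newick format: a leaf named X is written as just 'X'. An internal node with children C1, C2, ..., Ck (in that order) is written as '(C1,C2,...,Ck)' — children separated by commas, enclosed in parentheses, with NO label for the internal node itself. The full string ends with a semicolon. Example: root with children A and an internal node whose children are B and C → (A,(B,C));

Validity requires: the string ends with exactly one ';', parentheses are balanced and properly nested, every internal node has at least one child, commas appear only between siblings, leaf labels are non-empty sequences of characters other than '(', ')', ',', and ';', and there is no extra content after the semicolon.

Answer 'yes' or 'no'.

Input: (J,(B,G,U,N),(F,R,L));
Paren balance: 3 '(' vs 3 ')' OK
Ends with single ';': True
Full parse: OK
Valid: True

Answer: yes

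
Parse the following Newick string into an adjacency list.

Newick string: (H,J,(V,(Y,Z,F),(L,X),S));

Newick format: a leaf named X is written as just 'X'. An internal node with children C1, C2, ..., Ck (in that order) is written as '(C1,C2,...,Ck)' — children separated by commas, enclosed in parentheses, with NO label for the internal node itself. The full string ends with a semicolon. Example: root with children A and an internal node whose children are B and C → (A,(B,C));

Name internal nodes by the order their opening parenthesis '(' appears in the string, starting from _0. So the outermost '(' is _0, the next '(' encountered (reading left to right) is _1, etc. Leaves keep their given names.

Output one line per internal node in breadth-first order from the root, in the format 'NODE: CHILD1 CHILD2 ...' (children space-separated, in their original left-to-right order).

Input: (H,J,(V,(Y,Z,F),(L,X),S));
Scanning left-to-right, naming '(' by encounter order:
  pos 0: '(' -> open internal node _0 (depth 1)
  pos 5: '(' -> open internal node _1 (depth 2)
  pos 8: '(' -> open internal node _2 (depth 3)
  pos 14: ')' -> close internal node _2 (now at depth 2)
  pos 16: '(' -> open internal node _3 (depth 3)
  pos 20: ')' -> close internal node _3 (now at depth 2)
  pos 23: ')' -> close internal node _1 (now at depth 1)
  pos 24: ')' -> close internal node _0 (now at depth 0)
Total internal nodes: 4
BFS adjacency from root:
  _0: H J _1
  _1: V _2 _3 S
  _2: Y Z F
  _3: L X

Answer: _0: H J _1
_1: V _2 _3 S
_2: Y Z F
_3: L X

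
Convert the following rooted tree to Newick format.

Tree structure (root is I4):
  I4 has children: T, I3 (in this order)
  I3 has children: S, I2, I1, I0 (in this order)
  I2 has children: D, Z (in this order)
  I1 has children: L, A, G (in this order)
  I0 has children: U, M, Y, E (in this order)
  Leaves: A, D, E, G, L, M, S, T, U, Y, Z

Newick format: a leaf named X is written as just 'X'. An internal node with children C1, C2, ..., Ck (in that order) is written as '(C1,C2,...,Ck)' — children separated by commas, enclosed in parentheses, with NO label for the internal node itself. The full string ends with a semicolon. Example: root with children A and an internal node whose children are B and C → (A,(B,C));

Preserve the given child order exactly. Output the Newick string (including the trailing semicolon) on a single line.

Answer: (T,(S,(D,Z),(L,A,G),(U,M,Y,E)));

Derivation:
internal I4 with children ['T', 'I3']
  leaf 'T' → 'T'
  internal I3 with children ['S', 'I2', 'I1', 'I0']
    leaf 'S' → 'S'
    internal I2 with children ['D', 'Z']
      leaf 'D' → 'D'
      leaf 'Z' → 'Z'
    → '(D,Z)'
    internal I1 with children ['L', 'A', 'G']
      leaf 'L' → 'L'
      leaf 'A' → 'A'
      leaf 'G' → 'G'
    → '(L,A,G)'
    internal I0 with children ['U', 'M', 'Y', 'E']
      leaf 'U' → 'U'
      leaf 'M' → 'M'
      leaf 'Y' → 'Y'
      leaf 'E' → 'E'
    → '(U,M,Y,E)'
  → '(S,(D,Z),(L,A,G),(U,M,Y,E))'
→ '(T,(S,(D,Z),(L,A,G),(U,M,Y,E)))'
Final: (T,(S,(D,Z),(L,A,G),(U,M,Y,E)));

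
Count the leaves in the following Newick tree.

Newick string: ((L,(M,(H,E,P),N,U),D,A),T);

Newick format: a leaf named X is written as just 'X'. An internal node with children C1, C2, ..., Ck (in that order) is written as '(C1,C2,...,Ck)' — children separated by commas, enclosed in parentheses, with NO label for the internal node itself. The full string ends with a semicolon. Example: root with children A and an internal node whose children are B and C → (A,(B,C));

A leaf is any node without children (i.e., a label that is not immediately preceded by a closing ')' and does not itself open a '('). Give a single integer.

Newick: ((L,(M,(H,E,P),N,U),D,A),T);
Scan left-to-right; a leaf is any maximal label run not followed by '(':
  pos 2: leaf 'L' → count = 1
  pos 5: leaf 'M' → count = 2
  pos 8: leaf 'H' → count = 3
  pos 10: leaf 'E' → count = 4
  pos 12: leaf 'P' → count = 5
  pos 15: leaf 'N' → count = 6
  pos 17: leaf 'U' → count = 7
  pos 20: leaf 'D' → count = 8
  pos 22: leaf 'A' → count = 9
  pos 25: leaf 'T' → count = 10
Total leaves: 10

Answer: 10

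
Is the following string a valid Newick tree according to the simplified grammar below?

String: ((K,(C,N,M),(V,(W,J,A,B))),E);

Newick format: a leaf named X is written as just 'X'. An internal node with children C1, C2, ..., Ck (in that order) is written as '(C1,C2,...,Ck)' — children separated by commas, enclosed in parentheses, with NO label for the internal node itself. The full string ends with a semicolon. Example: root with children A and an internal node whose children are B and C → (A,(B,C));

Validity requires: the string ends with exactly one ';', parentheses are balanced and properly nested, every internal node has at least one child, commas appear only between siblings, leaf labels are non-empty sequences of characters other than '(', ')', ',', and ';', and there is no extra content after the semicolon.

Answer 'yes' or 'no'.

Answer: yes

Derivation:
Input: ((K,(C,N,M),(V,(W,J,A,B))),E);
Paren balance: 5 '(' vs 5 ')' OK
Ends with single ';': True
Full parse: OK
Valid: True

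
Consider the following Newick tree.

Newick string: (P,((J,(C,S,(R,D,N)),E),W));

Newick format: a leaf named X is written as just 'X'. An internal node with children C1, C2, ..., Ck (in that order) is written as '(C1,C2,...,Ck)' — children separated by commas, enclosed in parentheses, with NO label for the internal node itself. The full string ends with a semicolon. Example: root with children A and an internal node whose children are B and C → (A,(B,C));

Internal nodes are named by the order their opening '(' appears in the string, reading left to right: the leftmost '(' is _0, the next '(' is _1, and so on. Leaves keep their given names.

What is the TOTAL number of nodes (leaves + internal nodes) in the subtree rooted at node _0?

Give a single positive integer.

Newick: (P,((J,(C,S,(R,D,N)),E),W));
Locate _0: it is the '(' at position 0 (the 1st '(' reading left to right).
Query: subtree rooted at _0
_0: subtree_size = 1 + 13
  P: subtree_size = 1 + 0
  _1: subtree_size = 1 + 11
    _2: subtree_size = 1 + 9
      J: subtree_size = 1 + 0
      _3: subtree_size = 1 + 6
        C: subtree_size = 1 + 0
        S: subtree_size = 1 + 0
        _4: subtree_size = 1 + 3
          R: subtree_size = 1 + 0
          D: subtree_size = 1 + 0
          N: subtree_size = 1 + 0
      E: subtree_size = 1 + 0
    W: subtree_size = 1 + 0
Total subtree size of _0: 14

Answer: 14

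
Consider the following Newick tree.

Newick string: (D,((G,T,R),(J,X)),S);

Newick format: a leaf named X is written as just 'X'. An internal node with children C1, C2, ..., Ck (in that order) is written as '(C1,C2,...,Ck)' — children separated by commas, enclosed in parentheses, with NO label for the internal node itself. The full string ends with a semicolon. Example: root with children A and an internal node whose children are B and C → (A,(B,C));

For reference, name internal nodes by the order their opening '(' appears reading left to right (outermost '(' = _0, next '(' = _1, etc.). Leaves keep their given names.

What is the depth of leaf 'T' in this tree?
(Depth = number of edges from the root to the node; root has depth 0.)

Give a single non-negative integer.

Answer: 3

Derivation:
Newick: (D,((G,T,R),(J,X)),S);
Naming internals by '(' encounter order: outermost '(' = _0, next = _1, ...
Query node: T
Path from root: _0 -> _1 -> _2 -> T
Depth of T: 3 (number of edges from root)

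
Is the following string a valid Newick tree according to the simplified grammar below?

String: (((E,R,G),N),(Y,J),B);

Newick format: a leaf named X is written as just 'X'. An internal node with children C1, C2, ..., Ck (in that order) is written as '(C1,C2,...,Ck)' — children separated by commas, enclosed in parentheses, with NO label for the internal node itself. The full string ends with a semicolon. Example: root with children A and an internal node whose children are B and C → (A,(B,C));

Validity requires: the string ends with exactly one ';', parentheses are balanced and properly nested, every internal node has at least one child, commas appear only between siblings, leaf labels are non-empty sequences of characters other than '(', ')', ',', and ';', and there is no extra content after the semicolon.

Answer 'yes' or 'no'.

Input: (((E,R,G),N),(Y,J),B);
Paren balance: 4 '(' vs 4 ')' OK
Ends with single ';': True
Full parse: OK
Valid: True

Answer: yes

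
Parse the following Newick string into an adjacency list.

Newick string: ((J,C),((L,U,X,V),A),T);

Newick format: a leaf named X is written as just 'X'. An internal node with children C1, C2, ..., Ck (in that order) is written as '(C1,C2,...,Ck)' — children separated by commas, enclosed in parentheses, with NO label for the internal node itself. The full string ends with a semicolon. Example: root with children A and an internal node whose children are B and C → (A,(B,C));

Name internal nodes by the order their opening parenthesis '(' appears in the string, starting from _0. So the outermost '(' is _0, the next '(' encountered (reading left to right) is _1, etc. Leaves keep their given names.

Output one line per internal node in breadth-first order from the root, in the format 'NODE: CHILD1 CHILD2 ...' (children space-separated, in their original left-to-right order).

Answer: _0: _1 _2 T
_1: J C
_2: _3 A
_3: L U X V

Derivation:
Input: ((J,C),((L,U,X,V),A),T);
Scanning left-to-right, naming '(' by encounter order:
  pos 0: '(' -> open internal node _0 (depth 1)
  pos 1: '(' -> open internal node _1 (depth 2)
  pos 5: ')' -> close internal node _1 (now at depth 1)
  pos 7: '(' -> open internal node _2 (depth 2)
  pos 8: '(' -> open internal node _3 (depth 3)
  pos 16: ')' -> close internal node _3 (now at depth 2)
  pos 19: ')' -> close internal node _2 (now at depth 1)
  pos 22: ')' -> close internal node _0 (now at depth 0)
Total internal nodes: 4
BFS adjacency from root:
  _0: _1 _2 T
  _1: J C
  _2: _3 A
  _3: L U X V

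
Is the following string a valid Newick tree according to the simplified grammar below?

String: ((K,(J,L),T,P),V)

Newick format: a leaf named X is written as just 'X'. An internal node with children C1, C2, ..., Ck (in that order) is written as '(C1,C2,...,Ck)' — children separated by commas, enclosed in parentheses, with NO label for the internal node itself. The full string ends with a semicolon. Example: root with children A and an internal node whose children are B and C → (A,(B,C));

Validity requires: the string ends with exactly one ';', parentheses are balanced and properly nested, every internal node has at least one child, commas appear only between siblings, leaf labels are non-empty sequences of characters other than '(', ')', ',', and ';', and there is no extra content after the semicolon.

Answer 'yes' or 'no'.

Input: ((K,(J,L),T,P),V)
Paren balance: 3 '(' vs 3 ')' OK
Ends with single ';': False
Full parse: FAILS (must end with ;)
Valid: False

Answer: no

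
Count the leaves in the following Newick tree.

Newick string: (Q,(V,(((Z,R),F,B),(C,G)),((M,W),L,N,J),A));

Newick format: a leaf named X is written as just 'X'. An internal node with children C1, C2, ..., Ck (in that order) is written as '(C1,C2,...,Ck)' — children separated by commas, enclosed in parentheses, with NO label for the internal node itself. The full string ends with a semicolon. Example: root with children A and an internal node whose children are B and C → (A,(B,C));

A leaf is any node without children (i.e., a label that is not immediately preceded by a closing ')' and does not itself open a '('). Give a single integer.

Answer: 14

Derivation:
Newick: (Q,(V,(((Z,R),F,B),(C,G)),((M,W),L,N,J),A));
Scan left-to-right; a leaf is any maximal label run not followed by '(':
  pos 1: leaf 'Q' → count = 1
  pos 4: leaf 'V' → count = 2
  pos 9: leaf 'Z' → count = 3
  pos 11: leaf 'R' → count = 4
  pos 14: leaf 'F' → count = 5
  pos 16: leaf 'B' → count = 6
  pos 20: leaf 'C' → count = 7
  pos 22: leaf 'G' → count = 8
  pos 28: leaf 'M' → count = 9
  pos 30: leaf 'W' → count = 10
  pos 33: leaf 'L' → count = 11
  pos 35: leaf 'N' → count = 12
  pos 37: leaf 'J' → count = 13
  pos 40: leaf 'A' → count = 14
Total leaves: 14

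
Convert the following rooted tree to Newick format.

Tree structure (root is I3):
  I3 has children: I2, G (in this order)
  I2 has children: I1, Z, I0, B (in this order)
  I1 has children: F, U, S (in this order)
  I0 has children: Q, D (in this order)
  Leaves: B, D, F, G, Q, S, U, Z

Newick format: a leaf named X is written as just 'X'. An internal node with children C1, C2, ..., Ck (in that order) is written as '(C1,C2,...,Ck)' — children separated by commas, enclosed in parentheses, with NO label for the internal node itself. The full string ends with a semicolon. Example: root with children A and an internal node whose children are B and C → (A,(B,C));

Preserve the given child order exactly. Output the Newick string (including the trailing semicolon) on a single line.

internal I3 with children ['I2', 'G']
  internal I2 with children ['I1', 'Z', 'I0', 'B']
    internal I1 with children ['F', 'U', 'S']
      leaf 'F' → 'F'
      leaf 'U' → 'U'
      leaf 'S' → 'S'
    → '(F,U,S)'
    leaf 'Z' → 'Z'
    internal I0 with children ['Q', 'D']
      leaf 'Q' → 'Q'
      leaf 'D' → 'D'
    → '(Q,D)'
    leaf 'B' → 'B'
  → '((F,U,S),Z,(Q,D),B)'
  leaf 'G' → 'G'
→ '(((F,U,S),Z,(Q,D),B),G)'
Final: (((F,U,S),Z,(Q,D),B),G);

Answer: (((F,U,S),Z,(Q,D),B),G);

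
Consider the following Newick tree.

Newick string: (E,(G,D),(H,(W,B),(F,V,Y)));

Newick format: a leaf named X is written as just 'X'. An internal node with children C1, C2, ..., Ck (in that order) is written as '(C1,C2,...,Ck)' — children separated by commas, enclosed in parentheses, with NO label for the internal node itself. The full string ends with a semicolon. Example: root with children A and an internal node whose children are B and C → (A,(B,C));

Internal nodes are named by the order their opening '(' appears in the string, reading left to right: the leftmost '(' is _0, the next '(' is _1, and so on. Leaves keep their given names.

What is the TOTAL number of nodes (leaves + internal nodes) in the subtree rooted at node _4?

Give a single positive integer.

Newick: (E,(G,D),(H,(W,B),(F,V,Y)));
Locate _4: it is the '(' at position 18 (the 5th '(' reading left to right).
Query: subtree rooted at _4
_4: subtree_size = 1 + 3
  F: subtree_size = 1 + 0
  V: subtree_size = 1 + 0
  Y: subtree_size = 1 + 0
Total subtree size of _4: 4

Answer: 4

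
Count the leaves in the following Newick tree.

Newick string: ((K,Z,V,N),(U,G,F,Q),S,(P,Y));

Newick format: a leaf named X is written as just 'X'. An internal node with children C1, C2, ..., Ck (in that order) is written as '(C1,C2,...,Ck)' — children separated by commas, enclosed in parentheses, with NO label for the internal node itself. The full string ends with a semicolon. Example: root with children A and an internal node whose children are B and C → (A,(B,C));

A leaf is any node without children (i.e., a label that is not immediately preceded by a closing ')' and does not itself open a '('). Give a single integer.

Answer: 11

Derivation:
Newick: ((K,Z,V,N),(U,G,F,Q),S,(P,Y));
Scan left-to-right; a leaf is any maximal label run not followed by '(':
  pos 2: leaf 'K' → count = 1
  pos 4: leaf 'Z' → count = 2
  pos 6: leaf 'V' → count = 3
  pos 8: leaf 'N' → count = 4
  pos 12: leaf 'U' → count = 5
  pos 14: leaf 'G' → count = 6
  pos 16: leaf 'F' → count = 7
  pos 18: leaf 'Q' → count = 8
  pos 21: leaf 'S' → count = 9
  pos 24: leaf 'P' → count = 10
  pos 26: leaf 'Y' → count = 11
Total leaves: 11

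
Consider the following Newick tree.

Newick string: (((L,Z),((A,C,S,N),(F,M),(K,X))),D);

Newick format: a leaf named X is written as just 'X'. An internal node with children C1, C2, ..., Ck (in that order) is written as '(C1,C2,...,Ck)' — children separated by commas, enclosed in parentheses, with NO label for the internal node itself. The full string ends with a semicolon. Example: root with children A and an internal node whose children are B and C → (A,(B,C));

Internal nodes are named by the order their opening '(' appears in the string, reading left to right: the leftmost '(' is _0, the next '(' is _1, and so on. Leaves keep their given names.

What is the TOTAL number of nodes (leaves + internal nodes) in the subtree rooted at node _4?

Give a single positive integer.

Newick: (((L,Z),((A,C,S,N),(F,M),(K,X))),D);
Locate _4: it is the '(' at position 9 (the 5th '(' reading left to right).
Query: subtree rooted at _4
_4: subtree_size = 1 + 4
  A: subtree_size = 1 + 0
  C: subtree_size = 1 + 0
  S: subtree_size = 1 + 0
  N: subtree_size = 1 + 0
Total subtree size of _4: 5

Answer: 5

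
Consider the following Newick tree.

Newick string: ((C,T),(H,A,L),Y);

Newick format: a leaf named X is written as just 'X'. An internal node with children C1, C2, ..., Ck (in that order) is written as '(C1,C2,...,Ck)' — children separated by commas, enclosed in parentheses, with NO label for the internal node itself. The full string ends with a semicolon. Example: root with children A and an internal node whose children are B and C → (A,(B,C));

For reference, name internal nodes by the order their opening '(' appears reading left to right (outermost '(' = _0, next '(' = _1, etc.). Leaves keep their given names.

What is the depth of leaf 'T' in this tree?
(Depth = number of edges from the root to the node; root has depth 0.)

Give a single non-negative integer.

Answer: 2

Derivation:
Newick: ((C,T),(H,A,L),Y);
Naming internals by '(' encounter order: outermost '(' = _0, next = _1, ...
Query node: T
Path from root: _0 -> _1 -> T
Depth of T: 2 (number of edges from root)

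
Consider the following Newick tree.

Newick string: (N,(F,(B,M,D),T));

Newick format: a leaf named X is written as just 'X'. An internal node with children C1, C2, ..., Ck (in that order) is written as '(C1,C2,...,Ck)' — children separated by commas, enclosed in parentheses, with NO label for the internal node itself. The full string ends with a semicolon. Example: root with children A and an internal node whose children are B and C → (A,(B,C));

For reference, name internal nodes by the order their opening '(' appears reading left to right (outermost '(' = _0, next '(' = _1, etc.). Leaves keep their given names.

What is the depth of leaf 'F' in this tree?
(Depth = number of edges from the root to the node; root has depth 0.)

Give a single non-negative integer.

Newick: (N,(F,(B,M,D),T));
Naming internals by '(' encounter order: outermost '(' = _0, next = _1, ...
Query node: F
Path from root: _0 -> _1 -> F
Depth of F: 2 (number of edges from root)

Answer: 2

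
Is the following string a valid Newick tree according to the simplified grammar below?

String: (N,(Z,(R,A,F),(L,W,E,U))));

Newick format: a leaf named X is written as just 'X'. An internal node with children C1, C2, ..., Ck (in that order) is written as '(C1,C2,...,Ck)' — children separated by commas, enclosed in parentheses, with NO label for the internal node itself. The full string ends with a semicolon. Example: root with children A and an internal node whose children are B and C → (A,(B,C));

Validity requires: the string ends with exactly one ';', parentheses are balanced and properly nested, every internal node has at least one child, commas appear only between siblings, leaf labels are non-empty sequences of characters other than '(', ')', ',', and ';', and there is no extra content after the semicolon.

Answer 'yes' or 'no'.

Input: (N,(Z,(R,A,F),(L,W,E,U))));
Paren balance: 4 '(' vs 5 ')' MISMATCH
Ends with single ';': True
Full parse: FAILS (extra content after tree at pos 25)
Valid: False

Answer: no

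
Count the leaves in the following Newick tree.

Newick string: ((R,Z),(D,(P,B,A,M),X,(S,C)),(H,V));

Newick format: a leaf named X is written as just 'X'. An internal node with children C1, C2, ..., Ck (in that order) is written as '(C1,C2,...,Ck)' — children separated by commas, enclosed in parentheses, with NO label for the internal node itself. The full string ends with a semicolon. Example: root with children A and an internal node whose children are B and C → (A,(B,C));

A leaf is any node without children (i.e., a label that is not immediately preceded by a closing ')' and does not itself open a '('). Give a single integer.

Answer: 12

Derivation:
Newick: ((R,Z),(D,(P,B,A,M),X,(S,C)),(H,V));
Scan left-to-right; a leaf is any maximal label run not followed by '(':
  pos 2: leaf 'R' → count = 1
  pos 4: leaf 'Z' → count = 2
  pos 8: leaf 'D' → count = 3
  pos 11: leaf 'P' → count = 4
  pos 13: leaf 'B' → count = 5
  pos 15: leaf 'A' → count = 6
  pos 17: leaf 'M' → count = 7
  pos 20: leaf 'X' → count = 8
  pos 23: leaf 'S' → count = 9
  pos 25: leaf 'C' → count = 10
  pos 30: leaf 'H' → count = 11
  pos 32: leaf 'V' → count = 12
Total leaves: 12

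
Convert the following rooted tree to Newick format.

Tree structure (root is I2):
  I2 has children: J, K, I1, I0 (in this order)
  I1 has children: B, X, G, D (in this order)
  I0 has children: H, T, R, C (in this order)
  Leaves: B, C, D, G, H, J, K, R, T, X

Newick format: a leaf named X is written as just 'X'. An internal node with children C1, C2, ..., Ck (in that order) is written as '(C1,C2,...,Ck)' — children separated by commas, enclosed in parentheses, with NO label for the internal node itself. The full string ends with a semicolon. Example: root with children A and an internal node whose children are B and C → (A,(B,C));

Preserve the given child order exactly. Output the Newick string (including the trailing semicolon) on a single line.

Answer: (J,K,(B,X,G,D),(H,T,R,C));

Derivation:
internal I2 with children ['J', 'K', 'I1', 'I0']
  leaf 'J' → 'J'
  leaf 'K' → 'K'
  internal I1 with children ['B', 'X', 'G', 'D']
    leaf 'B' → 'B'
    leaf 'X' → 'X'
    leaf 'G' → 'G'
    leaf 'D' → 'D'
  → '(B,X,G,D)'
  internal I0 with children ['H', 'T', 'R', 'C']
    leaf 'H' → 'H'
    leaf 'T' → 'T'
    leaf 'R' → 'R'
    leaf 'C' → 'C'
  → '(H,T,R,C)'
→ '(J,K,(B,X,G,D),(H,T,R,C))'
Final: (J,K,(B,X,G,D),(H,T,R,C));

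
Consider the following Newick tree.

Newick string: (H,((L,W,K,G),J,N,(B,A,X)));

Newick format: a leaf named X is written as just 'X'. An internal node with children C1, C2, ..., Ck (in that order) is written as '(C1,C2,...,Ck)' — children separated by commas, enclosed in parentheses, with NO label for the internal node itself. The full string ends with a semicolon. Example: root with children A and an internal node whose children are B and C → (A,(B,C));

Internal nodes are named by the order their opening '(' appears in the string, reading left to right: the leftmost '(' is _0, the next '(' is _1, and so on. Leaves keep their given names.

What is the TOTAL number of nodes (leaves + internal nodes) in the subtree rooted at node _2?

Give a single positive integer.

Answer: 5

Derivation:
Newick: (H,((L,W,K,G),J,N,(B,A,X)));
Locate _2: it is the '(' at position 4 (the 3rd '(' reading left to right).
Query: subtree rooted at _2
_2: subtree_size = 1 + 4
  L: subtree_size = 1 + 0
  W: subtree_size = 1 + 0
  K: subtree_size = 1 + 0
  G: subtree_size = 1 + 0
Total subtree size of _2: 5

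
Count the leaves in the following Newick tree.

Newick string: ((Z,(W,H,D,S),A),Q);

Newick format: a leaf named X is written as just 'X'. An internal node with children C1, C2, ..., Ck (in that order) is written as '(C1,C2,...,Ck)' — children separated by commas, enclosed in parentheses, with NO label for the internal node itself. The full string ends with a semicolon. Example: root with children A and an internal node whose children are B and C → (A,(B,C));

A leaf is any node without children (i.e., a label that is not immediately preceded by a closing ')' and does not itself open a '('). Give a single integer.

Answer: 7

Derivation:
Newick: ((Z,(W,H,D,S),A),Q);
Scan left-to-right; a leaf is any maximal label run not followed by '(':
  pos 2: leaf 'Z' → count = 1
  pos 5: leaf 'W' → count = 2
  pos 7: leaf 'H' → count = 3
  pos 9: leaf 'D' → count = 4
  pos 11: leaf 'S' → count = 5
  pos 14: leaf 'A' → count = 6
  pos 17: leaf 'Q' → count = 7
Total leaves: 7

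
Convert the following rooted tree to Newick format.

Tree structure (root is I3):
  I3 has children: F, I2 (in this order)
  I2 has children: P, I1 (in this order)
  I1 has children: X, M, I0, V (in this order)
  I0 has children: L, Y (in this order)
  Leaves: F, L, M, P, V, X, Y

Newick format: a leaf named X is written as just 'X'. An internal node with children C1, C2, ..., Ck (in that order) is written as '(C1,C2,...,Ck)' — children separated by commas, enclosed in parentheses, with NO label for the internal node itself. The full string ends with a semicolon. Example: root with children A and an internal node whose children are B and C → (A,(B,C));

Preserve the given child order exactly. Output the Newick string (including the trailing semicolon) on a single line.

internal I3 with children ['F', 'I2']
  leaf 'F' → 'F'
  internal I2 with children ['P', 'I1']
    leaf 'P' → 'P'
    internal I1 with children ['X', 'M', 'I0', 'V']
      leaf 'X' → 'X'
      leaf 'M' → 'M'
      internal I0 with children ['L', 'Y']
        leaf 'L' → 'L'
        leaf 'Y' → 'Y'
      → '(L,Y)'
      leaf 'V' → 'V'
    → '(X,M,(L,Y),V)'
  → '(P,(X,M,(L,Y),V))'
→ '(F,(P,(X,M,(L,Y),V)))'
Final: (F,(P,(X,M,(L,Y),V)));

Answer: (F,(P,(X,M,(L,Y),V)));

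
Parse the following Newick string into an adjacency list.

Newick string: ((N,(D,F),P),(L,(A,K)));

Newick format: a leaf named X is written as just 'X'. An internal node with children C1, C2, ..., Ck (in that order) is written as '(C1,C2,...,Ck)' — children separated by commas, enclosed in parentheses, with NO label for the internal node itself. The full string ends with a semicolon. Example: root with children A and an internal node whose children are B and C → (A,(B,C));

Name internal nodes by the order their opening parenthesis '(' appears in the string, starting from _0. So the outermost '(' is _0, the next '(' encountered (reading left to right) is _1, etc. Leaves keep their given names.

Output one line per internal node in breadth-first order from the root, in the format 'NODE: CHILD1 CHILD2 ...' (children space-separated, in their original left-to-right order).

Input: ((N,(D,F),P),(L,(A,K)));
Scanning left-to-right, naming '(' by encounter order:
  pos 0: '(' -> open internal node _0 (depth 1)
  pos 1: '(' -> open internal node _1 (depth 2)
  pos 4: '(' -> open internal node _2 (depth 3)
  pos 8: ')' -> close internal node _2 (now at depth 2)
  pos 11: ')' -> close internal node _1 (now at depth 1)
  pos 13: '(' -> open internal node _3 (depth 2)
  pos 16: '(' -> open internal node _4 (depth 3)
  pos 20: ')' -> close internal node _4 (now at depth 2)
  pos 21: ')' -> close internal node _3 (now at depth 1)
  pos 22: ')' -> close internal node _0 (now at depth 0)
Total internal nodes: 5
BFS adjacency from root:
  _0: _1 _3
  _1: N _2 P
  _3: L _4
  _2: D F
  _4: A K

Answer: _0: _1 _3
_1: N _2 P
_3: L _4
_2: D F
_4: A K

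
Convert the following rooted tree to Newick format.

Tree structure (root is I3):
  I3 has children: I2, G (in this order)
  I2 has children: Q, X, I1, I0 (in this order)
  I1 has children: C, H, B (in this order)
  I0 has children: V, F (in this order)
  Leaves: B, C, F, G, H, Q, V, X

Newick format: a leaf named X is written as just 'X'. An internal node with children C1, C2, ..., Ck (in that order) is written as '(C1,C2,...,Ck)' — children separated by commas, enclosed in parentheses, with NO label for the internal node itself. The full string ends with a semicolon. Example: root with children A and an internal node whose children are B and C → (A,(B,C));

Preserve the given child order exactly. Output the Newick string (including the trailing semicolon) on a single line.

internal I3 with children ['I2', 'G']
  internal I2 with children ['Q', 'X', 'I1', 'I0']
    leaf 'Q' → 'Q'
    leaf 'X' → 'X'
    internal I1 with children ['C', 'H', 'B']
      leaf 'C' → 'C'
      leaf 'H' → 'H'
      leaf 'B' → 'B'
    → '(C,H,B)'
    internal I0 with children ['V', 'F']
      leaf 'V' → 'V'
      leaf 'F' → 'F'
    → '(V,F)'
  → '(Q,X,(C,H,B),(V,F))'
  leaf 'G' → 'G'
→ '((Q,X,(C,H,B),(V,F)),G)'
Final: ((Q,X,(C,H,B),(V,F)),G);

Answer: ((Q,X,(C,H,B),(V,F)),G);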